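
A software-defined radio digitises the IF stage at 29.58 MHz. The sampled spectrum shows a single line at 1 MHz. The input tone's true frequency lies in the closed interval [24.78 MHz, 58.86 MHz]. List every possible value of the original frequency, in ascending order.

28.58 MHz, 30.58 MHz, 58.16 MHz

Frequencies that alias to 1 MHz are k·fs ± 1 MHz for integer k ≥ 0.
k=0: 1 MHz.
k=1: 28.58 MHz, 30.58 MHz.
k=2: 58.16 MHz, 60.16 MHz.
k=3: 87.74 MHz, 89.74 MHz.
Within [24.78 MHz, 58.86 MHz]: 28.58 MHz, 30.58 MHz, 58.16 MHz.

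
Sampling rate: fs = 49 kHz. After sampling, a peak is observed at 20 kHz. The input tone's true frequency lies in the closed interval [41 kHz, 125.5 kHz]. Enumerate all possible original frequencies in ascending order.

69 kHz, 78 kHz, 118 kHz

Frequencies that alias to 20 kHz are k·fs ± 20 kHz for integer k ≥ 0.
k=0: 20 kHz.
k=1: 29 kHz, 69 kHz.
k=2: 78 kHz, 118 kHz.
k=3: 127 kHz, 167 kHz.
Within [41 kHz, 125.5 kHz]: 69 kHz, 78 kHz, 118 kHz.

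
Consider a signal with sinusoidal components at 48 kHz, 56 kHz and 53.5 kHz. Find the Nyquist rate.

112 kHz

Highest-frequency component: 56 kHz.
Nyquist rate = 2 × 56 kHz = 112 kHz.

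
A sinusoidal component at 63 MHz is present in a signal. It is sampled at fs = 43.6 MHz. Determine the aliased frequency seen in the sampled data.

63 MHz mod fs = 19.4 MHz.
19.4 MHz ≤ fs/2 = 21.8 MHz, appears at 19.4 MHz.

19.4 MHz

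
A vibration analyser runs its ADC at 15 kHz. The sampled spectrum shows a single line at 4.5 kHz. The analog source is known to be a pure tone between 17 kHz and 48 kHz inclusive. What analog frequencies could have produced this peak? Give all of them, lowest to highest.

19.5 kHz, 25.5 kHz, 34.5 kHz, 40.5 kHz

Frequencies that alias to 4.5 kHz are k·fs ± 4.5 kHz for integer k ≥ 0.
k=0: 4.5 kHz.
k=1: 10.5 kHz, 19.5 kHz.
k=2: 25.5 kHz, 34.5 kHz.
k=3: 40.5 kHz, 49.5 kHz.
k=4: 55.5 kHz, 64.5 kHz.
Within [17 kHz, 48 kHz]: 19.5 kHz, 25.5 kHz, 34.5 kHz, 40.5 kHz.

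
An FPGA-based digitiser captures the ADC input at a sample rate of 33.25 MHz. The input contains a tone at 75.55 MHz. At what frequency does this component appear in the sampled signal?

75.55 MHz mod fs = 9.05 MHz.
9.05 MHz ≤ fs/2 = 16.625 MHz, appears at 9.05 MHz.

9.05 MHz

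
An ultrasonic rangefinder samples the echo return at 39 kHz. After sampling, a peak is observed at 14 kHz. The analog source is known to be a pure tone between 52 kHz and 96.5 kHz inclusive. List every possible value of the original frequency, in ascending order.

Frequencies that alias to 14 kHz are k·fs ± 14 kHz for integer k ≥ 0.
k=0: 14 kHz.
k=1: 25 kHz, 53 kHz.
k=2: 64 kHz, 92 kHz.
k=3: 103 kHz, 131 kHz.
Within [52 kHz, 96.5 kHz]: 53 kHz, 64 kHz, 92 kHz.

53 kHz, 64 kHz, 92 kHz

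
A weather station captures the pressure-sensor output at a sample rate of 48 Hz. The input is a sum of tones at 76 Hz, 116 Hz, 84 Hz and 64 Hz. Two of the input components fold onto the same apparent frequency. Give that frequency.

fs/2 = 24 Hz.
76 Hz mod fs = 28 Hz.
28 Hz > fs/2 = 24 Hz, folds to fs − 28 Hz = 20 Hz.
116 Hz mod fs = 20 Hz.
20 Hz ≤ fs/2 = 24 Hz, appears at 20 Hz.
84 Hz mod fs = 36 Hz.
36 Hz > fs/2 = 24 Hz, folds to fs − 36 Hz = 12 Hz.
64 Hz mod fs = 16 Hz.
16 Hz ≤ fs/2 = 24 Hz, appears at 16 Hz.
76 Hz and 116 Hz both map to 20 Hz.

20 Hz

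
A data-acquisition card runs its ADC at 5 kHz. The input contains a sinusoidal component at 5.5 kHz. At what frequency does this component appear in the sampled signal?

5.5 kHz mod fs = 0.5 kHz.
0.5 kHz ≤ fs/2 = 2.5 kHz, appears at 0.5 kHz.

0.5 kHz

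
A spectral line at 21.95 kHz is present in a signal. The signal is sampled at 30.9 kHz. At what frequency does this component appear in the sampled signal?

21.95 kHz > fs/2 = 15.45 kHz, folds to fs − 21.95 kHz = 8.95 kHz.

8.95 kHz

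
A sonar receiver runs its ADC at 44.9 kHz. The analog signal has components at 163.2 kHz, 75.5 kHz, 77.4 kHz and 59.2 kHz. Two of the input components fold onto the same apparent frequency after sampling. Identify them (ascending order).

fs/2 = 22.45 kHz.
163.2 kHz mod fs = 28.5 kHz.
28.5 kHz > fs/2 = 22.45 kHz, folds to fs − 28.5 kHz = 16.4 kHz.
75.5 kHz mod fs = 30.6 kHz.
30.6 kHz > fs/2 = 22.45 kHz, folds to fs − 30.6 kHz = 14.3 kHz.
77.4 kHz mod fs = 32.5 kHz.
32.5 kHz > fs/2 = 22.45 kHz, folds to fs − 32.5 kHz = 12.4 kHz.
59.2 kHz mod fs = 14.3 kHz.
14.3 kHz ≤ fs/2 = 22.45 kHz, appears at 14.3 kHz.
59.2 kHz and 75.5 kHz both map to 14.3 kHz.

59.2 kHz, 75.5 kHz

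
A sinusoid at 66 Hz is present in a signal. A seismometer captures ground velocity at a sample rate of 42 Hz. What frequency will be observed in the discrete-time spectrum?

18 Hz

66 Hz mod fs = 24 Hz.
24 Hz > fs/2 = 21 Hz, folds to fs − 24 Hz = 18 Hz.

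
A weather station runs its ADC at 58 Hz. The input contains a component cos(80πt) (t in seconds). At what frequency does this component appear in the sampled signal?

18 Hz

ω = 80π rad/s → f = ω/(2π) = 40 Hz.
40 Hz > fs/2 = 29 Hz, folds to fs − 40 Hz = 18 Hz.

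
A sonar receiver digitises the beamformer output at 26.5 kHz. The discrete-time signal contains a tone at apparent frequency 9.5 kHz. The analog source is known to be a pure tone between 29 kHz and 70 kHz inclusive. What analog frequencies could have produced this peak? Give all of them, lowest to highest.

36 kHz, 43.5 kHz, 62.5 kHz, 70 kHz

Frequencies that alias to 9.5 kHz are k·fs ± 9.5 kHz for integer k ≥ 0.
k=0: 9.5 kHz.
k=1: 17 kHz, 36 kHz.
k=2: 43.5 kHz, 62.5 kHz.
k=3: 70 kHz, 89 kHz.
k=4: 96.5 kHz, 115.5 kHz.
Within [29 kHz, 70 kHz]: 36 kHz, 43.5 kHz, 62.5 kHz, 70 kHz.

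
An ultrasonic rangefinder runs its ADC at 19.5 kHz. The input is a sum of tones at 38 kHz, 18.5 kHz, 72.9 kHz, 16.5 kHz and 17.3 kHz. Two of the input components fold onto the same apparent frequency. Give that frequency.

fs/2 = 9.75 kHz.
38 kHz mod fs = 18.5 kHz.
18.5 kHz > fs/2 = 9.75 kHz, folds to fs − 18.5 kHz = 1 kHz.
18.5 kHz > fs/2 = 9.75 kHz, folds to fs − 18.5 kHz = 1 kHz.
72.9 kHz mod fs = 14.4 kHz.
14.4 kHz > fs/2 = 9.75 kHz, folds to fs − 14.4 kHz = 5.1 kHz.
16.5 kHz > fs/2 = 9.75 kHz, folds to fs − 16.5 kHz = 3 kHz.
17.3 kHz > fs/2 = 9.75 kHz, folds to fs − 17.3 kHz = 2.2 kHz.
18.5 kHz and 38 kHz both map to 1 kHz.

1 kHz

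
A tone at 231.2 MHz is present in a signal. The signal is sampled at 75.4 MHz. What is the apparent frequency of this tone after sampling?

231.2 MHz mod fs = 5 MHz.
5 MHz ≤ fs/2 = 37.7 MHz, appears at 5 MHz.

5 MHz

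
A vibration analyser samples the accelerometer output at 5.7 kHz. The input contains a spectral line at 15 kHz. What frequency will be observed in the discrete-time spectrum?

2.1 kHz

15 kHz mod fs = 3.6 kHz.
3.6 kHz > fs/2 = 2.85 kHz, folds to fs − 3.6 kHz = 2.1 kHz.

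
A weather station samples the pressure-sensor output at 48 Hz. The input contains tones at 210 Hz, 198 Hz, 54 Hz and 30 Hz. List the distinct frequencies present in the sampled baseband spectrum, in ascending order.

6 Hz, 18 Hz

fs/2 = 24 Hz.
210 Hz mod fs = 18 Hz.
18 Hz ≤ fs/2 = 24 Hz, appears at 18 Hz.
198 Hz mod fs = 6 Hz.
6 Hz ≤ fs/2 = 24 Hz, appears at 6 Hz.
54 Hz mod fs = 6 Hz.
6 Hz ≤ fs/2 = 24 Hz, appears at 6 Hz.
30 Hz > fs/2 = 24 Hz, folds to fs − 30 Hz = 18 Hz.
Distinct values: {6 Hz, 18 Hz}.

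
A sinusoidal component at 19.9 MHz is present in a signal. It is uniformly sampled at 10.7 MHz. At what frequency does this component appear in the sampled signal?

1.5 MHz

19.9 MHz mod fs = 9.2 MHz.
9.2 MHz > fs/2 = 5.35 MHz, folds to fs − 9.2 MHz = 1.5 MHz.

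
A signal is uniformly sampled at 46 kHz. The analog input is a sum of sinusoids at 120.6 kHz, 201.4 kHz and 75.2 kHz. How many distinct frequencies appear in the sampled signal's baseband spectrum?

fs/2 = 23 kHz.
120.6 kHz mod fs = 28.6 kHz.
28.6 kHz > fs/2 = 23 kHz, folds to fs − 28.6 kHz = 17.4 kHz.
201.4 kHz mod fs = 17.4 kHz.
17.4 kHz ≤ fs/2 = 23 kHz, appears at 17.4 kHz.
75.2 kHz mod fs = 29.2 kHz.
29.2 kHz > fs/2 = 23 kHz, folds to fs − 29.2 kHz = 16.8 kHz.
Distinct values: {16.8 kHz, 17.4 kHz} → 2.

2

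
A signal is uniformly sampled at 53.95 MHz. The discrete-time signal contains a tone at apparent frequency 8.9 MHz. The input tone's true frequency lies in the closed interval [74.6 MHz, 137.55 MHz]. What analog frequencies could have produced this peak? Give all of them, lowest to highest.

99 MHz, 116.8 MHz

Frequencies that alias to 8.9 MHz are k·fs ± 8.9 MHz for integer k ≥ 0.
k=0: 8.9 MHz.
k=1: 45.05 MHz, 62.85 MHz.
k=2: 99 MHz, 116.8 MHz.
k=3: 152.95 MHz, 170.75 MHz.
Within [74.6 MHz, 137.55 MHz]: 99 MHz, 116.8 MHz.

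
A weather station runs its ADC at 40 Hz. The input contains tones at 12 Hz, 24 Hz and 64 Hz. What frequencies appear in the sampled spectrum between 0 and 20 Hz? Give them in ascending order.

fs/2 = 20 Hz.
12 Hz ≤ fs/2 = 20 Hz, passes unchanged.
24 Hz > fs/2 = 20 Hz, folds to fs − 24 Hz = 16 Hz.
64 Hz mod fs = 24 Hz.
24 Hz > fs/2 = 20 Hz, folds to fs − 24 Hz = 16 Hz.
Distinct values: {12 Hz, 16 Hz}.

12 Hz, 16 Hz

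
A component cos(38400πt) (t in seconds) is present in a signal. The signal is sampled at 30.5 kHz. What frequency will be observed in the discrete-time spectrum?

11.3 kHz

ω = 38400π rad/s → f = ω/(2π) = 19200 Hz = 19.2 kHz.
19.2 kHz > fs/2 = 15.25 kHz, folds to fs − 19.2 kHz = 11.3 kHz.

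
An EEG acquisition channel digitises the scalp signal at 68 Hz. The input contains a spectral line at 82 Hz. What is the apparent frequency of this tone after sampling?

82 Hz mod fs = 14 Hz.
14 Hz ≤ fs/2 = 34 Hz, appears at 14 Hz.

14 Hz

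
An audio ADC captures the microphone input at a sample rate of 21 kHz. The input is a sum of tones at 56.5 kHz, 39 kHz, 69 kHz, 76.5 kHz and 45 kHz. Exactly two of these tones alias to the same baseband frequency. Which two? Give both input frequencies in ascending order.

39 kHz, 45 kHz

fs/2 = 10.5 kHz.
56.5 kHz mod fs = 14.5 kHz.
14.5 kHz > fs/2 = 10.5 kHz, folds to fs − 14.5 kHz = 6.5 kHz.
39 kHz mod fs = 18 kHz.
18 kHz > fs/2 = 10.5 kHz, folds to fs − 18 kHz = 3 kHz.
69 kHz mod fs = 6 kHz.
6 kHz ≤ fs/2 = 10.5 kHz, appears at 6 kHz.
76.5 kHz mod fs = 13.5 kHz.
13.5 kHz > fs/2 = 10.5 kHz, folds to fs − 13.5 kHz = 7.5 kHz.
45 kHz mod fs = 3 kHz.
3 kHz ≤ fs/2 = 10.5 kHz, appears at 3 kHz.
39 kHz and 45 kHz both map to 3 kHz.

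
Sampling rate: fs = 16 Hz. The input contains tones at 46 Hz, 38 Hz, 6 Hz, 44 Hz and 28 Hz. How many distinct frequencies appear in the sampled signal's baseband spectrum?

fs/2 = 8 Hz.
46 Hz mod fs = 14 Hz.
14 Hz > fs/2 = 8 Hz, folds to fs − 14 Hz = 2 Hz.
38 Hz mod fs = 6 Hz.
6 Hz ≤ fs/2 = 8 Hz, appears at 6 Hz.
6 Hz ≤ fs/2 = 8 Hz, passes unchanged.
44 Hz mod fs = 12 Hz.
12 Hz > fs/2 = 8 Hz, folds to fs − 12 Hz = 4 Hz.
28 Hz mod fs = 12 Hz.
12 Hz > fs/2 = 8 Hz, folds to fs − 12 Hz = 4 Hz.
Distinct values: {2 Hz, 4 Hz, 6 Hz} → 3.

3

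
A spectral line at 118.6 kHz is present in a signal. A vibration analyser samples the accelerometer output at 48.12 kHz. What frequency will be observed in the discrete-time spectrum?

118.6 kHz mod fs = 22.36 kHz.
22.36 kHz ≤ fs/2 = 24.06 kHz, appears at 22.36 kHz.

22.36 kHz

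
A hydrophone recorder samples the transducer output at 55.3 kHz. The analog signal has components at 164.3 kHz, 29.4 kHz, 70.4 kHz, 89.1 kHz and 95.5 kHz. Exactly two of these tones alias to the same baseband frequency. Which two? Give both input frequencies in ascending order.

70.4 kHz, 95.5 kHz

fs/2 = 27.65 kHz.
164.3 kHz mod fs = 53.7 kHz.
53.7 kHz > fs/2 = 27.65 kHz, folds to fs − 53.7 kHz = 1.6 kHz.
29.4 kHz > fs/2 = 27.65 kHz, folds to fs − 29.4 kHz = 25.9 kHz.
70.4 kHz mod fs = 15.1 kHz.
15.1 kHz ≤ fs/2 = 27.65 kHz, appears at 15.1 kHz.
89.1 kHz mod fs = 33.8 kHz.
33.8 kHz > fs/2 = 27.65 kHz, folds to fs − 33.8 kHz = 21.5 kHz.
95.5 kHz mod fs = 40.2 kHz.
40.2 kHz > fs/2 = 27.65 kHz, folds to fs − 40.2 kHz = 15.1 kHz.
70.4 kHz and 95.5 kHz both map to 15.1 kHz.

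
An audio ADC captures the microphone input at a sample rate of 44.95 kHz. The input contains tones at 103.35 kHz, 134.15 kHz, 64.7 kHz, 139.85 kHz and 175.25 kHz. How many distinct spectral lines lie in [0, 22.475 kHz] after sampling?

fs/2 = 22.475 kHz.
103.35 kHz mod fs = 13.45 kHz.
13.45 kHz ≤ fs/2 = 22.475 kHz, appears at 13.45 kHz.
134.15 kHz mod fs = 44.25 kHz.
44.25 kHz > fs/2 = 22.475 kHz, folds to fs − 44.25 kHz = 0.7 kHz.
64.7 kHz mod fs = 19.75 kHz.
19.75 kHz ≤ fs/2 = 22.475 kHz, appears at 19.75 kHz.
139.85 kHz mod fs = 5 kHz.
5 kHz ≤ fs/2 = 22.475 kHz, appears at 5 kHz.
175.25 kHz mod fs = 40.4 kHz.
40.4 kHz > fs/2 = 22.475 kHz, folds to fs − 40.4 kHz = 4.55 kHz.
Distinct values: {0.7 kHz, 4.55 kHz, 5 kHz, 13.45 kHz, 19.75 kHz} → 5.

5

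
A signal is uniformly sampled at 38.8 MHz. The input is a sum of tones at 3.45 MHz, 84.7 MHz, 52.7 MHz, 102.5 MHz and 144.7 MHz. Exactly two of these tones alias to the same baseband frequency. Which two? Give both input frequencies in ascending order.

fs/2 = 19.4 MHz.
3.45 MHz ≤ fs/2 = 19.4 MHz, passes unchanged.
84.7 MHz mod fs = 7.1 MHz.
7.1 MHz ≤ fs/2 = 19.4 MHz, appears at 7.1 MHz.
52.7 MHz mod fs = 13.9 MHz.
13.9 MHz ≤ fs/2 = 19.4 MHz, appears at 13.9 MHz.
102.5 MHz mod fs = 24.9 MHz.
24.9 MHz > fs/2 = 19.4 MHz, folds to fs − 24.9 MHz = 13.9 MHz.
144.7 MHz mod fs = 28.3 MHz.
28.3 MHz > fs/2 = 19.4 MHz, folds to fs − 28.3 MHz = 10.5 MHz.
52.7 MHz and 102.5 MHz both map to 13.9 MHz.

52.7 MHz, 102.5 MHz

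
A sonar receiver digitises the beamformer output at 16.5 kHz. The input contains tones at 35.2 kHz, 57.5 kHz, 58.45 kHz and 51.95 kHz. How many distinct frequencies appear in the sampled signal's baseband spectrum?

4

fs/2 = 8.25 kHz.
35.2 kHz mod fs = 2.2 kHz.
2.2 kHz ≤ fs/2 = 8.25 kHz, appears at 2.2 kHz.
57.5 kHz mod fs = 8 kHz.
8 kHz ≤ fs/2 = 8.25 kHz, appears at 8 kHz.
58.45 kHz mod fs = 8.95 kHz.
8.95 kHz > fs/2 = 8.25 kHz, folds to fs − 8.95 kHz = 7.55 kHz.
51.95 kHz mod fs = 2.45 kHz.
2.45 kHz ≤ fs/2 = 8.25 kHz, appears at 2.45 kHz.
Distinct values: {2.2 kHz, 2.45 kHz, 7.55 kHz, 8 kHz} → 4.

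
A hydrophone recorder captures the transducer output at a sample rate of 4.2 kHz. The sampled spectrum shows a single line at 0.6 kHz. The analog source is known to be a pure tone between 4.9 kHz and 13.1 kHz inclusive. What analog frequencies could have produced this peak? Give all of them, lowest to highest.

Frequencies that alias to 0.6 kHz are k·fs ± 0.6 kHz for integer k ≥ 0.
k=0: 0.6 kHz.
k=1: 3.6 kHz, 4.8 kHz.
k=2: 7.8 kHz, 9 kHz.
k=3: 12 kHz, 13.2 kHz.
k=4: 16.2 kHz, 17.4 kHz.
Within [4.9 kHz, 13.1 kHz]: 7.8 kHz, 9 kHz, 12 kHz.

7.8 kHz, 9 kHz, 12 kHz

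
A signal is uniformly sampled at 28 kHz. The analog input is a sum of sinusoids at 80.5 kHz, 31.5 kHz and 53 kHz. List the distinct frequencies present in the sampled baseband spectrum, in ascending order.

3 kHz, 3.5 kHz

fs/2 = 14 kHz.
80.5 kHz mod fs = 24.5 kHz.
24.5 kHz > fs/2 = 14 kHz, folds to fs − 24.5 kHz = 3.5 kHz.
31.5 kHz mod fs = 3.5 kHz.
3.5 kHz ≤ fs/2 = 14 kHz, appears at 3.5 kHz.
53 kHz mod fs = 25 kHz.
25 kHz > fs/2 = 14 kHz, folds to fs − 25 kHz = 3 kHz.
Distinct values: {3 kHz, 3.5 kHz}.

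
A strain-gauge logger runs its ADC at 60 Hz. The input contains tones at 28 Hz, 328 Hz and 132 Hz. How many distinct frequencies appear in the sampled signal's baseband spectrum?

fs/2 = 30 Hz.
28 Hz ≤ fs/2 = 30 Hz, passes unchanged.
328 Hz mod fs = 28 Hz.
28 Hz ≤ fs/2 = 30 Hz, appears at 28 Hz.
132 Hz mod fs = 12 Hz.
12 Hz ≤ fs/2 = 30 Hz, appears at 12 Hz.
Distinct values: {12 Hz, 28 Hz} → 2.

2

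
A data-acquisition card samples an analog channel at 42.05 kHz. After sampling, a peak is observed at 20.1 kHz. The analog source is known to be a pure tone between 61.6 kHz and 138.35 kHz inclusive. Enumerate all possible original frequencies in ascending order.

62.15 kHz, 64 kHz, 104.2 kHz, 106.05 kHz

Frequencies that alias to 20.1 kHz are k·fs ± 20.1 kHz for integer k ≥ 0.
k=0: 20.1 kHz.
k=1: 21.95 kHz, 62.15 kHz.
k=2: 64 kHz, 104.2 kHz.
k=3: 106.05 kHz, 146.25 kHz.
k=4: 148.1 kHz, 188.3 kHz.
Within [61.6 kHz, 138.35 kHz]: 62.15 kHz, 64 kHz, 104.2 kHz, 106.05 kHz.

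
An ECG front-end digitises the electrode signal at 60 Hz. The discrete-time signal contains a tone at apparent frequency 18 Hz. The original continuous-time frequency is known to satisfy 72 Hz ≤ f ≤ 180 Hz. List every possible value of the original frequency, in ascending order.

Frequencies that alias to 18 Hz are k·fs ± 18 Hz for integer k ≥ 0.
k=0: 18 Hz.
k=1: 42 Hz, 78 Hz.
k=2: 102 Hz, 138 Hz.
k=3: 162 Hz, 198 Hz.
k=4: 222 Hz, 258 Hz.
Within [72 Hz, 180 Hz]: 78 Hz, 102 Hz, 138 Hz, 162 Hz.

78 Hz, 102 Hz, 138 Hz, 162 Hz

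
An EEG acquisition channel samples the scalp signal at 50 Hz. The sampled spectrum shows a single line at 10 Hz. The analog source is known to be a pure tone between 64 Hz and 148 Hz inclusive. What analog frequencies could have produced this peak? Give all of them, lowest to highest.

90 Hz, 110 Hz, 140 Hz

Frequencies that alias to 10 Hz are k·fs ± 10 Hz for integer k ≥ 0.
k=0: 10 Hz.
k=1: 40 Hz, 60 Hz.
k=2: 90 Hz, 110 Hz.
k=3: 140 Hz, 160 Hz.
k=4: 190 Hz, 210 Hz.
Within [64 Hz, 148 Hz]: 90 Hz, 110 Hz, 140 Hz.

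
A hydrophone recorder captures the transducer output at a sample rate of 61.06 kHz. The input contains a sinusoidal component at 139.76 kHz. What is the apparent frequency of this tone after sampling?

17.64 kHz

139.76 kHz mod fs = 17.64 kHz.
17.64 kHz ≤ fs/2 = 30.53 kHz, appears at 17.64 kHz.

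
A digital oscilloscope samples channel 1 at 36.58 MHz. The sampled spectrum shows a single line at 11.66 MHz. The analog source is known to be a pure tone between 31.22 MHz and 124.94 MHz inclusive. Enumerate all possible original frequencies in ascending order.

48.24 MHz, 61.5 MHz, 84.82 MHz, 98.08 MHz, 121.4 MHz

Frequencies that alias to 11.66 MHz are k·fs ± 11.66 MHz for integer k ≥ 0.
k=0: 11.66 MHz.
k=1: 24.92 MHz, 48.24 MHz.
k=2: 61.5 MHz, 84.82 MHz.
k=3: 98.08 MHz, 121.4 MHz.
k=4: 134.66 MHz, 157.98 MHz.
Within [31.22 MHz, 124.94 MHz]: 48.24 MHz, 61.5 MHz, 84.82 MHz, 98.08 MHz, 121.4 MHz.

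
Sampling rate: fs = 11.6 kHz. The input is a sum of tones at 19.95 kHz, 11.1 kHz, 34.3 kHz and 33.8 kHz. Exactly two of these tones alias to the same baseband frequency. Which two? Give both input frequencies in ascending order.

11.1 kHz, 34.3 kHz

fs/2 = 5.8 kHz.
19.95 kHz mod fs = 8.35 kHz.
8.35 kHz > fs/2 = 5.8 kHz, folds to fs − 8.35 kHz = 3.25 kHz.
11.1 kHz > fs/2 = 5.8 kHz, folds to fs − 11.1 kHz = 0.5 kHz.
34.3 kHz mod fs = 11.1 kHz.
11.1 kHz > fs/2 = 5.8 kHz, folds to fs − 11.1 kHz = 0.5 kHz.
33.8 kHz mod fs = 10.6 kHz.
10.6 kHz > fs/2 = 5.8 kHz, folds to fs − 10.6 kHz = 1 kHz.
11.1 kHz and 34.3 kHz both map to 0.5 kHz.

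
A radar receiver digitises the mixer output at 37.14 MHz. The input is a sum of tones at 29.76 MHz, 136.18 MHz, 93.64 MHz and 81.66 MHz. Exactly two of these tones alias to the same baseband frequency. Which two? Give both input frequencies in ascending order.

fs/2 = 18.57 MHz.
29.76 MHz > fs/2 = 18.57 MHz, folds to fs − 29.76 MHz = 7.38 MHz.
136.18 MHz mod fs = 24.76 MHz.
24.76 MHz > fs/2 = 18.57 MHz, folds to fs − 24.76 MHz = 12.38 MHz.
93.64 MHz mod fs = 19.36 MHz.
19.36 MHz > fs/2 = 18.57 MHz, folds to fs − 19.36 MHz = 17.78 MHz.
81.66 MHz mod fs = 7.38 MHz.
7.38 MHz ≤ fs/2 = 18.57 MHz, appears at 7.38 MHz.
29.76 MHz and 81.66 MHz both map to 7.38 MHz.

29.76 MHz, 81.66 MHz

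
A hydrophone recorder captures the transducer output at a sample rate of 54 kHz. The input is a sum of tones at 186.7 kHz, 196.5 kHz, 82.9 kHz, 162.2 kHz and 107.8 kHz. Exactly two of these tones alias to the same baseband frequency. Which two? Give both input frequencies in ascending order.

fs/2 = 27 kHz.
186.7 kHz mod fs = 24.7 kHz.
24.7 kHz ≤ fs/2 = 27 kHz, appears at 24.7 kHz.
196.5 kHz mod fs = 34.5 kHz.
34.5 kHz > fs/2 = 27 kHz, folds to fs − 34.5 kHz = 19.5 kHz.
82.9 kHz mod fs = 28.9 kHz.
28.9 kHz > fs/2 = 27 kHz, folds to fs − 28.9 kHz = 25.1 kHz.
162.2 kHz mod fs = 0.2 kHz.
0.2 kHz ≤ fs/2 = 27 kHz, appears at 0.2 kHz.
107.8 kHz mod fs = 53.8 kHz.
53.8 kHz > fs/2 = 27 kHz, folds to fs − 53.8 kHz = 0.2 kHz.
107.8 kHz and 162.2 kHz both map to 0.2 kHz.

107.8 kHz, 162.2 kHz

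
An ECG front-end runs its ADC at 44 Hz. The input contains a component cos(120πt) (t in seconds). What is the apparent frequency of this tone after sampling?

ω = 120π rad/s → f = ω/(2π) = 60 Hz.
60 Hz mod fs = 16 Hz.
16 Hz ≤ fs/2 = 22 Hz, appears at 16 Hz.

16 Hz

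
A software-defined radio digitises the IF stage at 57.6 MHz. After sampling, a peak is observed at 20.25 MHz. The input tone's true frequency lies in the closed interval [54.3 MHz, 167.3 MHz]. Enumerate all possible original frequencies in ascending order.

77.85 MHz, 94.95 MHz, 135.45 MHz, 152.55 MHz

Frequencies that alias to 20.25 MHz are k·fs ± 20.25 MHz for integer k ≥ 0.
k=0: 20.25 MHz.
k=1: 37.35 MHz, 77.85 MHz.
k=2: 94.95 MHz, 135.45 MHz.
k=3: 152.55 MHz, 193.05 MHz.
k=4: 210.15 MHz, 250.65 MHz.
Within [54.3 MHz, 167.3 MHz]: 77.85 MHz, 94.95 MHz, 135.45 MHz, 152.55 MHz.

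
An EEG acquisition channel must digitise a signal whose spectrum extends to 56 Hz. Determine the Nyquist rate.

Nyquist rate = 2 × 56 Hz = 112 Hz.

112 Hz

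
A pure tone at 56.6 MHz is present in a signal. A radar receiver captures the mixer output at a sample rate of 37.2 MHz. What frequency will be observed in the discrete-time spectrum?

56.6 MHz mod fs = 19.4 MHz.
19.4 MHz > fs/2 = 18.6 MHz, folds to fs − 19.4 MHz = 17.8 MHz.

17.8 MHz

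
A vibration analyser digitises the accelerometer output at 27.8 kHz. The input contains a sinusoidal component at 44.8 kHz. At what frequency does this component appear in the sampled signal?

44.8 kHz mod fs = 17 kHz.
17 kHz > fs/2 = 13.9 kHz, folds to fs − 17 kHz = 10.8 kHz.

10.8 kHz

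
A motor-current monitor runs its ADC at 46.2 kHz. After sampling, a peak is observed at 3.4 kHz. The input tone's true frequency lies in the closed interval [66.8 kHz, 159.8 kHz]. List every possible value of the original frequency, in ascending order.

Frequencies that alias to 3.4 kHz are k·fs ± 3.4 kHz for integer k ≥ 0.
k=0: 3.4 kHz.
k=1: 42.8 kHz, 49.6 kHz.
k=2: 89 kHz, 95.8 kHz.
k=3: 135.2 kHz, 142 kHz.
k=4: 181.4 kHz, 188.2 kHz.
Within [66.8 kHz, 159.8 kHz]: 89 kHz, 95.8 kHz, 135.2 kHz, 142 kHz.

89 kHz, 95.8 kHz, 135.2 kHz, 142 kHz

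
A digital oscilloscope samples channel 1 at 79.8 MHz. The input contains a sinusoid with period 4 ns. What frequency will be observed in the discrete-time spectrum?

T = 4 ns → f = 1/T = 250 MHz.
250 MHz mod fs = 10.6 MHz.
10.6 MHz ≤ fs/2 = 39.9 MHz, appears at 10.6 MHz.

10.6 MHz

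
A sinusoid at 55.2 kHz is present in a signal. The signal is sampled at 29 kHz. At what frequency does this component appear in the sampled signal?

55.2 kHz mod fs = 26.2 kHz.
26.2 kHz > fs/2 = 14.5 kHz, folds to fs − 26.2 kHz = 2.8 kHz.

2.8 kHz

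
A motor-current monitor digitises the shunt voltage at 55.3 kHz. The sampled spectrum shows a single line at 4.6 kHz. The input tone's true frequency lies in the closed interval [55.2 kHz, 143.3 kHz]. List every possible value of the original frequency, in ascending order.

Frequencies that alias to 4.6 kHz are k·fs ± 4.6 kHz for integer k ≥ 0.
k=0: 4.6 kHz.
k=1: 50.7 kHz, 59.9 kHz.
k=2: 106 kHz, 115.2 kHz.
k=3: 161.3 kHz, 170.5 kHz.
Within [55.2 kHz, 143.3 kHz]: 59.9 kHz, 106 kHz, 115.2 kHz.

59.9 kHz, 106 kHz, 115.2 kHz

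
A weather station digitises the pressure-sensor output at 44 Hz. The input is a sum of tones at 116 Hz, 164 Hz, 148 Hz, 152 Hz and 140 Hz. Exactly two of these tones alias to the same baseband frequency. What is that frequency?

16 Hz

fs/2 = 22 Hz.
116 Hz mod fs = 28 Hz.
28 Hz > fs/2 = 22 Hz, folds to fs − 28 Hz = 16 Hz.
164 Hz mod fs = 32 Hz.
32 Hz > fs/2 = 22 Hz, folds to fs − 32 Hz = 12 Hz.
148 Hz mod fs = 16 Hz.
16 Hz ≤ fs/2 = 22 Hz, appears at 16 Hz.
152 Hz mod fs = 20 Hz.
20 Hz ≤ fs/2 = 22 Hz, appears at 20 Hz.
140 Hz mod fs = 8 Hz.
8 Hz ≤ fs/2 = 22 Hz, appears at 8 Hz.
116 Hz and 148 Hz both map to 16 Hz.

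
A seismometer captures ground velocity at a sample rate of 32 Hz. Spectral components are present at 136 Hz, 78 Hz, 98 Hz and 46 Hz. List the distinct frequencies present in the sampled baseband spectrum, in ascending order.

fs/2 = 16 Hz.
136 Hz mod fs = 8 Hz.
8 Hz ≤ fs/2 = 16 Hz, appears at 8 Hz.
78 Hz mod fs = 14 Hz.
14 Hz ≤ fs/2 = 16 Hz, appears at 14 Hz.
98 Hz mod fs = 2 Hz.
2 Hz ≤ fs/2 = 16 Hz, appears at 2 Hz.
46 Hz mod fs = 14 Hz.
14 Hz ≤ fs/2 = 16 Hz, appears at 14 Hz.
Distinct values: {2 Hz, 8 Hz, 14 Hz}.

2 Hz, 8 Hz, 14 Hz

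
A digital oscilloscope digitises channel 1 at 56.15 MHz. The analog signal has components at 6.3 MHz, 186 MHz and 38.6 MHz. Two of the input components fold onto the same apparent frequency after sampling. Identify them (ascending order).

38.6 MHz, 186 MHz

fs/2 = 28.075 MHz.
6.3 MHz ≤ fs/2 = 28.075 MHz, passes unchanged.
186 MHz mod fs = 17.55 MHz.
17.55 MHz ≤ fs/2 = 28.075 MHz, appears at 17.55 MHz.
38.6 MHz > fs/2 = 28.075 MHz, folds to fs − 38.6 MHz = 17.55 MHz.
38.6 MHz and 186 MHz both map to 17.55 MHz.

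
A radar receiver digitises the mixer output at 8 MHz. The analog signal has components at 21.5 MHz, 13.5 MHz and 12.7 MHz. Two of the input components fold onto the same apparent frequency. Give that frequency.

2.5 MHz

fs/2 = 4 MHz.
21.5 MHz mod fs = 5.5 MHz.
5.5 MHz > fs/2 = 4 MHz, folds to fs − 5.5 MHz = 2.5 MHz.
13.5 MHz mod fs = 5.5 MHz.
5.5 MHz > fs/2 = 4 MHz, folds to fs − 5.5 MHz = 2.5 MHz.
12.7 MHz mod fs = 4.7 MHz.
4.7 MHz > fs/2 = 4 MHz, folds to fs − 4.7 MHz = 3.3 MHz.
13.5 MHz and 21.5 MHz both map to 2.5 MHz.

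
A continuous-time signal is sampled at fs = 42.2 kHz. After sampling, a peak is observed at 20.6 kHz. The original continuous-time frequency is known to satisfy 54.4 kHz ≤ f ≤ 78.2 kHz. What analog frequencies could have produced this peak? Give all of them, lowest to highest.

Frequencies that alias to 20.6 kHz are k·fs ± 20.6 kHz for integer k ≥ 0.
k=0: 20.6 kHz.
k=1: 21.6 kHz, 62.8 kHz.
k=2: 63.8 kHz, 105 kHz.
k=3: 106 kHz, 147.2 kHz.
Within [54.4 kHz, 78.2 kHz]: 62.8 kHz, 63.8 kHz.

62.8 kHz, 63.8 kHz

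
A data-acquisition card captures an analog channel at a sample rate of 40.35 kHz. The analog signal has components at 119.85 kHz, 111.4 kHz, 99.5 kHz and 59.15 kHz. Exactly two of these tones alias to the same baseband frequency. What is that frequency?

fs/2 = 20.175 kHz.
119.85 kHz mod fs = 39.15 kHz.
39.15 kHz > fs/2 = 20.175 kHz, folds to fs − 39.15 kHz = 1.2 kHz.
111.4 kHz mod fs = 30.7 kHz.
30.7 kHz > fs/2 = 20.175 kHz, folds to fs − 30.7 kHz = 9.65 kHz.
99.5 kHz mod fs = 18.8 kHz.
18.8 kHz ≤ fs/2 = 20.175 kHz, appears at 18.8 kHz.
59.15 kHz mod fs = 18.8 kHz.
18.8 kHz ≤ fs/2 = 20.175 kHz, appears at 18.8 kHz.
59.15 kHz and 99.5 kHz both map to 18.8 kHz.

18.8 kHz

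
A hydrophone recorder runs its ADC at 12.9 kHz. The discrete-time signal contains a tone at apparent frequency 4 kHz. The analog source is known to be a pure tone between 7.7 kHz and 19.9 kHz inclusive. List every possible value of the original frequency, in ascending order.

Frequencies that alias to 4 kHz are k·fs ± 4 kHz for integer k ≥ 0.
k=0: 4 kHz.
k=1: 8.9 kHz, 16.9 kHz.
k=2: 21.8 kHz, 29.8 kHz.
Within [7.7 kHz, 19.9 kHz]: 8.9 kHz, 16.9 kHz.

8.9 kHz, 16.9 kHz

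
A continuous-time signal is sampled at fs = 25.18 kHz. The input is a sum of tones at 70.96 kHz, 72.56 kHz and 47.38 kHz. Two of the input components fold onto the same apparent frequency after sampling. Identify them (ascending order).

47.38 kHz, 72.56 kHz

fs/2 = 12.59 kHz.
70.96 kHz mod fs = 20.6 kHz.
20.6 kHz > fs/2 = 12.59 kHz, folds to fs − 20.6 kHz = 4.58 kHz.
72.56 kHz mod fs = 22.2 kHz.
22.2 kHz > fs/2 = 12.59 kHz, folds to fs − 22.2 kHz = 2.98 kHz.
47.38 kHz mod fs = 22.2 kHz.
22.2 kHz > fs/2 = 12.59 kHz, folds to fs − 22.2 kHz = 2.98 kHz.
47.38 kHz and 72.56 kHz both map to 2.98 kHz.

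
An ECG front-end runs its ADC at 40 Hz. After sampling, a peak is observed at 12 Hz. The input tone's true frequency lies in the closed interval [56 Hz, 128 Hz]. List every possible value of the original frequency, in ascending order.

68 Hz, 92 Hz, 108 Hz

Frequencies that alias to 12 Hz are k·fs ± 12 Hz for integer k ≥ 0.
k=0: 12 Hz.
k=1: 28 Hz, 52 Hz.
k=2: 68 Hz, 92 Hz.
k=3: 108 Hz, 132 Hz.
k=4: 148 Hz, 172 Hz.
Within [56 Hz, 128 Hz]: 68 Hz, 92 Hz, 108 Hz.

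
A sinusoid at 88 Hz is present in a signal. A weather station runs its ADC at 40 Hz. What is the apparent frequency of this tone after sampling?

8 Hz

88 Hz mod fs = 8 Hz.
8 Hz ≤ fs/2 = 20 Hz, appears at 8 Hz.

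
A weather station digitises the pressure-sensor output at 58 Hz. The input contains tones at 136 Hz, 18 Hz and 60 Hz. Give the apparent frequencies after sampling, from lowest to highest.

fs/2 = 29 Hz.
136 Hz mod fs = 20 Hz.
20 Hz ≤ fs/2 = 29 Hz, appears at 20 Hz.
18 Hz ≤ fs/2 = 29 Hz, passes unchanged.
60 Hz mod fs = 2 Hz.
2 Hz ≤ fs/2 = 29 Hz, appears at 2 Hz.
Distinct values: {2 Hz, 18 Hz, 20 Hz}.

2 Hz, 18 Hz, 20 Hz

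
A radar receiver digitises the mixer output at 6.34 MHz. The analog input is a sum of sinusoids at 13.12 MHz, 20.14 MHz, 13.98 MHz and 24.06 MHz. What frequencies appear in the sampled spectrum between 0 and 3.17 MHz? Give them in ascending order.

fs/2 = 3.17 MHz.
13.12 MHz mod fs = 0.44 MHz.
0.44 MHz ≤ fs/2 = 3.17 MHz, appears at 0.44 MHz.
20.14 MHz mod fs = 1.12 MHz.
1.12 MHz ≤ fs/2 = 3.17 MHz, appears at 1.12 MHz.
13.98 MHz mod fs = 1.3 MHz.
1.3 MHz ≤ fs/2 = 3.17 MHz, appears at 1.3 MHz.
24.06 MHz mod fs = 5.04 MHz.
5.04 MHz > fs/2 = 3.17 MHz, folds to fs − 5.04 MHz = 1.3 MHz.
Distinct values: {0.44 MHz, 1.12 MHz, 1.3 MHz}.

0.44 MHz, 1.12 MHz, 1.3 MHz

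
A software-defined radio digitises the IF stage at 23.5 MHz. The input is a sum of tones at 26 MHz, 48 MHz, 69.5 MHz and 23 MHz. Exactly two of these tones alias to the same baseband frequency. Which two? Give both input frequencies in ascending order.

fs/2 = 11.75 MHz.
26 MHz mod fs = 2.5 MHz.
2.5 MHz ≤ fs/2 = 11.75 MHz, appears at 2.5 MHz.
48 MHz mod fs = 1 MHz.
1 MHz ≤ fs/2 = 11.75 MHz, appears at 1 MHz.
69.5 MHz mod fs = 22.5 MHz.
22.5 MHz > fs/2 = 11.75 MHz, folds to fs − 22.5 MHz = 1 MHz.
23 MHz > fs/2 = 11.75 MHz, folds to fs − 23 MHz = 0.5 MHz.
48 MHz and 69.5 MHz both map to 1 MHz.

48 MHz, 69.5 MHz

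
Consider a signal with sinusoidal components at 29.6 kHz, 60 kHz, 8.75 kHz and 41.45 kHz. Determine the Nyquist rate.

120 kHz

Highest-frequency component: 60 kHz.
Nyquist rate = 2 × 60 kHz = 120 kHz.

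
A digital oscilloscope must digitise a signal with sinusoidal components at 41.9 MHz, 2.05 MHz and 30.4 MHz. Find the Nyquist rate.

83.8 MHz

Highest-frequency component: 41.9 MHz.
Nyquist rate = 2 × 41.9 MHz = 83.8 MHz.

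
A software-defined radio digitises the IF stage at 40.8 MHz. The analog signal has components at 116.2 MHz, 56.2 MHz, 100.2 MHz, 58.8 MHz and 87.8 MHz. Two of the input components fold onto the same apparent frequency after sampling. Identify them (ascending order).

87.8 MHz, 116.2 MHz

fs/2 = 20.4 MHz.
116.2 MHz mod fs = 34.6 MHz.
34.6 MHz > fs/2 = 20.4 MHz, folds to fs − 34.6 MHz = 6.2 MHz.
56.2 MHz mod fs = 15.4 MHz.
15.4 MHz ≤ fs/2 = 20.4 MHz, appears at 15.4 MHz.
100.2 MHz mod fs = 18.6 MHz.
18.6 MHz ≤ fs/2 = 20.4 MHz, appears at 18.6 MHz.
58.8 MHz mod fs = 18 MHz.
18 MHz ≤ fs/2 = 20.4 MHz, appears at 18 MHz.
87.8 MHz mod fs = 6.2 MHz.
6.2 MHz ≤ fs/2 = 20.4 MHz, appears at 6.2 MHz.
87.8 MHz and 116.2 MHz both map to 6.2 MHz.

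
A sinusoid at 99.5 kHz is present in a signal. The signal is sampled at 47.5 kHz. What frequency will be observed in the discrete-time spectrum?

4.5 kHz

99.5 kHz mod fs = 4.5 kHz.
4.5 kHz ≤ fs/2 = 23.75 kHz, appears at 4.5 kHz.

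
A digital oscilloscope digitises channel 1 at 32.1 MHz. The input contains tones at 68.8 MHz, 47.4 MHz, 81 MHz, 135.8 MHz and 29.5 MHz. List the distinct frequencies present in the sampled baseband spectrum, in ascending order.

fs/2 = 16.05 MHz.
68.8 MHz mod fs = 4.6 MHz.
4.6 MHz ≤ fs/2 = 16.05 MHz, appears at 4.6 MHz.
47.4 MHz mod fs = 15.3 MHz.
15.3 MHz ≤ fs/2 = 16.05 MHz, appears at 15.3 MHz.
81 MHz mod fs = 16.8 MHz.
16.8 MHz > fs/2 = 16.05 MHz, folds to fs − 16.8 MHz = 15.3 MHz.
135.8 MHz mod fs = 7.4 MHz.
7.4 MHz ≤ fs/2 = 16.05 MHz, appears at 7.4 MHz.
29.5 MHz > fs/2 = 16.05 MHz, folds to fs − 29.5 MHz = 2.6 MHz.
Distinct values: {2.6 MHz, 4.6 MHz, 7.4 MHz, 15.3 MHz}.

2.6 MHz, 4.6 MHz, 7.4 MHz, 15.3 MHz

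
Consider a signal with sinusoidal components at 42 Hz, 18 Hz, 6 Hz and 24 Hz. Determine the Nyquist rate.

84 Hz

Highest-frequency component: 42 Hz.
Nyquist rate = 2 × 42 Hz = 84 Hz.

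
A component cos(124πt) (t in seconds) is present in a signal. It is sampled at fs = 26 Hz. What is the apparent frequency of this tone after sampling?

10 Hz

ω = 124π rad/s → f = ω/(2π) = 62 Hz.
62 Hz mod fs = 10 Hz.
10 Hz ≤ fs/2 = 13 Hz, appears at 10 Hz.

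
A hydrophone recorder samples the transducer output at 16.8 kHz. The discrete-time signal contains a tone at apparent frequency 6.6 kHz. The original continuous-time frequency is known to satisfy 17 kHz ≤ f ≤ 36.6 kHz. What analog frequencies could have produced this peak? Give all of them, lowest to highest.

23.4 kHz, 27 kHz

Frequencies that alias to 6.6 kHz are k·fs ± 6.6 kHz for integer k ≥ 0.
k=0: 6.6 kHz.
k=1: 10.2 kHz, 23.4 kHz.
k=2: 27 kHz, 40.2 kHz.
k=3: 43.8 kHz, 57 kHz.
Within [17 kHz, 36.6 kHz]: 23.4 kHz, 27 kHz.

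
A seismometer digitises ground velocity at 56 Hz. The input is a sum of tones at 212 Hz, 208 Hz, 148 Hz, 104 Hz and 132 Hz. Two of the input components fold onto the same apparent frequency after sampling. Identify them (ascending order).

132 Hz, 148 Hz

fs/2 = 28 Hz.
212 Hz mod fs = 44 Hz.
44 Hz > fs/2 = 28 Hz, folds to fs − 44 Hz = 12 Hz.
208 Hz mod fs = 40 Hz.
40 Hz > fs/2 = 28 Hz, folds to fs − 40 Hz = 16 Hz.
148 Hz mod fs = 36 Hz.
36 Hz > fs/2 = 28 Hz, folds to fs − 36 Hz = 20 Hz.
104 Hz mod fs = 48 Hz.
48 Hz > fs/2 = 28 Hz, folds to fs − 48 Hz = 8 Hz.
132 Hz mod fs = 20 Hz.
20 Hz ≤ fs/2 = 28 Hz, appears at 20 Hz.
132 Hz and 148 Hz both map to 20 Hz.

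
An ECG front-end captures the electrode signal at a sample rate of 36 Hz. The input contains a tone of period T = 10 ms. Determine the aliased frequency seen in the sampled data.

T = 10 ms → f = 1/T = 100 Hz.
100 Hz mod fs = 28 Hz.
28 Hz > fs/2 = 18 Hz, folds to fs − 28 Hz = 8 Hz.

8 Hz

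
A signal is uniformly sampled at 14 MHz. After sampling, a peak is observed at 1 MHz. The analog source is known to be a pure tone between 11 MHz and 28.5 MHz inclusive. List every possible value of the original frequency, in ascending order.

Frequencies that alias to 1 MHz are k·fs ± 1 MHz for integer k ≥ 0.
k=0: 1 MHz.
k=1: 13 MHz, 15 MHz.
k=2: 27 MHz, 29 MHz.
k=3: 41 MHz, 43 MHz.
Within [11 MHz, 28.5 MHz]: 13 MHz, 15 MHz, 27 MHz.

13 MHz, 15 MHz, 27 MHz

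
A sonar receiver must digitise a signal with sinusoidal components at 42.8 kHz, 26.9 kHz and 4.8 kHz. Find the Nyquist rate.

Highest-frequency component: 42.8 kHz.
Nyquist rate = 2 × 42.8 kHz = 85.6 kHz.

85.6 kHz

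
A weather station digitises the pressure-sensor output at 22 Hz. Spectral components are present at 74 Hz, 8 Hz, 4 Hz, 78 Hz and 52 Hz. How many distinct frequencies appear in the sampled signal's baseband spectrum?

fs/2 = 11 Hz.
74 Hz mod fs = 8 Hz.
8 Hz ≤ fs/2 = 11 Hz, appears at 8 Hz.
8 Hz ≤ fs/2 = 11 Hz, passes unchanged.
4 Hz ≤ fs/2 = 11 Hz, passes unchanged.
78 Hz mod fs = 12 Hz.
12 Hz > fs/2 = 11 Hz, folds to fs − 12 Hz = 10 Hz.
52 Hz mod fs = 8 Hz.
8 Hz ≤ fs/2 = 11 Hz, appears at 8 Hz.
Distinct values: {4 Hz, 8 Hz, 10 Hz} → 3.

3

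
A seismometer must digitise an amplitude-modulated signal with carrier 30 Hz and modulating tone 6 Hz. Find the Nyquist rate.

72 Hz

AM sidebands sit at fc ± fm = 24 Hz and 36 Hz.
Highest-frequency component: 36 Hz.
Nyquist rate = 2 × 36 Hz = 72 Hz.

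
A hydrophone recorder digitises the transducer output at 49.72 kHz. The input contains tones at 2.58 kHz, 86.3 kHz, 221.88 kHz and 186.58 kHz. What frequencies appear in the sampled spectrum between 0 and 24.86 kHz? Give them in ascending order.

2.58 kHz, 12.3 kHz, 13.14 kHz, 23 kHz

fs/2 = 24.86 kHz.
2.58 kHz ≤ fs/2 = 24.86 kHz, passes unchanged.
86.3 kHz mod fs = 36.58 kHz.
36.58 kHz > fs/2 = 24.86 kHz, folds to fs − 36.58 kHz = 13.14 kHz.
221.88 kHz mod fs = 23 kHz.
23 kHz ≤ fs/2 = 24.86 kHz, appears at 23 kHz.
186.58 kHz mod fs = 37.42 kHz.
37.42 kHz > fs/2 = 24.86 kHz, folds to fs − 37.42 kHz = 12.3 kHz.
Distinct values: {2.58 kHz, 12.3 kHz, 13.14 kHz, 23 kHz}.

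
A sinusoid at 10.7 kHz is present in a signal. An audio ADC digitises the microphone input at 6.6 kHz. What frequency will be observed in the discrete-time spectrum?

10.7 kHz mod fs = 4.1 kHz.
4.1 kHz > fs/2 = 3.3 kHz, folds to fs − 4.1 kHz = 2.5 kHz.

2.5 kHz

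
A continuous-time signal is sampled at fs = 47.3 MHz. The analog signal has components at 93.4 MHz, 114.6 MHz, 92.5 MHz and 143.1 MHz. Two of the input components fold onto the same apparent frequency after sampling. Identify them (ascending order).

fs/2 = 23.65 MHz.
93.4 MHz mod fs = 46.1 MHz.
46.1 MHz > fs/2 = 23.65 MHz, folds to fs − 46.1 MHz = 1.2 MHz.
114.6 MHz mod fs = 20 MHz.
20 MHz ≤ fs/2 = 23.65 MHz, appears at 20 MHz.
92.5 MHz mod fs = 45.2 MHz.
45.2 MHz > fs/2 = 23.65 MHz, folds to fs − 45.2 MHz = 2.1 MHz.
143.1 MHz mod fs = 1.2 MHz.
1.2 MHz ≤ fs/2 = 23.65 MHz, appears at 1.2 MHz.
93.4 MHz and 143.1 MHz both map to 1.2 MHz.

93.4 MHz, 143.1 MHz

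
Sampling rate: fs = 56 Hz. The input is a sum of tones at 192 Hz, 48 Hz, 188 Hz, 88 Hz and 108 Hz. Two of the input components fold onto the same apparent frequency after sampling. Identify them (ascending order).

fs/2 = 28 Hz.
192 Hz mod fs = 24 Hz.
24 Hz ≤ fs/2 = 28 Hz, appears at 24 Hz.
48 Hz > fs/2 = 28 Hz, folds to fs − 48 Hz = 8 Hz.
188 Hz mod fs = 20 Hz.
20 Hz ≤ fs/2 = 28 Hz, appears at 20 Hz.
88 Hz mod fs = 32 Hz.
32 Hz > fs/2 = 28 Hz, folds to fs − 32 Hz = 24 Hz.
108 Hz mod fs = 52 Hz.
52 Hz > fs/2 = 28 Hz, folds to fs − 52 Hz = 4 Hz.
88 Hz and 192 Hz both map to 24 Hz.

88 Hz, 192 Hz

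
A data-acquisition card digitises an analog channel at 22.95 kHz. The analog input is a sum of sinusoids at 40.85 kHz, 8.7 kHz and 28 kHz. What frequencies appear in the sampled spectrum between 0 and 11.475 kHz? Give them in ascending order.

fs/2 = 11.475 kHz.
40.85 kHz mod fs = 17.9 kHz.
17.9 kHz > fs/2 = 11.475 kHz, folds to fs − 17.9 kHz = 5.05 kHz.
8.7 kHz ≤ fs/2 = 11.475 kHz, passes unchanged.
28 kHz mod fs = 5.05 kHz.
5.05 kHz ≤ fs/2 = 11.475 kHz, appears at 5.05 kHz.
Distinct values: {5.05 kHz, 8.7 kHz}.

5.05 kHz, 8.7 kHz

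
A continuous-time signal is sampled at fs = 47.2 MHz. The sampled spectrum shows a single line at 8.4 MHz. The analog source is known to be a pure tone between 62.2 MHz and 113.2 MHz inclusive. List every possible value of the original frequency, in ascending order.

Frequencies that alias to 8.4 MHz are k·fs ± 8.4 MHz for integer k ≥ 0.
k=0: 8.4 MHz.
k=1: 38.8 MHz, 55.6 MHz.
k=2: 86 MHz, 102.8 MHz.
k=3: 133.2 MHz, 150 MHz.
Within [62.2 MHz, 113.2 MHz]: 86 MHz, 102.8 MHz.

86 MHz, 102.8 MHz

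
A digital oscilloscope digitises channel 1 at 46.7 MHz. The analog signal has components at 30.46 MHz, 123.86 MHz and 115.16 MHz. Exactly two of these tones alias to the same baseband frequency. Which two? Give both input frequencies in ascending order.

30.46 MHz, 123.86 MHz

fs/2 = 23.35 MHz.
30.46 MHz > fs/2 = 23.35 MHz, folds to fs − 30.46 MHz = 16.24 MHz.
123.86 MHz mod fs = 30.46 MHz.
30.46 MHz > fs/2 = 23.35 MHz, folds to fs − 30.46 MHz = 16.24 MHz.
115.16 MHz mod fs = 21.76 MHz.
21.76 MHz ≤ fs/2 = 23.35 MHz, appears at 21.76 MHz.
30.46 MHz and 123.86 MHz both map to 16.24 MHz.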